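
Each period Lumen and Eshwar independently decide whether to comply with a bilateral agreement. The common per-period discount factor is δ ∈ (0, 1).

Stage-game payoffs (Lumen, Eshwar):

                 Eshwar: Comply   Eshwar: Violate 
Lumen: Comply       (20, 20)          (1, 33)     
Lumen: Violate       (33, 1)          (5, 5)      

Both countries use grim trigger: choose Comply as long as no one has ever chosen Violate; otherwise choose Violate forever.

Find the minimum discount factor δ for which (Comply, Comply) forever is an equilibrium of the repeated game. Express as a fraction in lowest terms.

20/(1−δ) ≥ 33 + 5δ/(1−δ)
20 ≥ 33 − 28δ
δ ≥ 13/28.

13/28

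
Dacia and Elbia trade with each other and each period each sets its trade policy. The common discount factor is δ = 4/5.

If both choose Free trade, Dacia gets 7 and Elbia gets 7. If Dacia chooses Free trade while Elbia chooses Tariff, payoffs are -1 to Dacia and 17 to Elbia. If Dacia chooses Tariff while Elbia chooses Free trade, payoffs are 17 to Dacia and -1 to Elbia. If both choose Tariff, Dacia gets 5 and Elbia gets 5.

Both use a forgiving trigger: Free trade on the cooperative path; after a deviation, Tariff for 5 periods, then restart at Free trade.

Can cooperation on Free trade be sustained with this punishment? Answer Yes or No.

No

A one-shot deviation gives 17 now, then 5 for 5 periods, then back to 7.
Gain from deviating: (17−7) today; loss: (7−5) in each of the next 5 periods.
No-deviation condition: (7−5)(δ+…+δ^5) ≥ 17−7, i.e. δ+…+δ^5 ≥ 5.
At δ = 4/5: δ+…+δ^5 = 2.6893 < 5.0000.
So cooperation is not sustainable.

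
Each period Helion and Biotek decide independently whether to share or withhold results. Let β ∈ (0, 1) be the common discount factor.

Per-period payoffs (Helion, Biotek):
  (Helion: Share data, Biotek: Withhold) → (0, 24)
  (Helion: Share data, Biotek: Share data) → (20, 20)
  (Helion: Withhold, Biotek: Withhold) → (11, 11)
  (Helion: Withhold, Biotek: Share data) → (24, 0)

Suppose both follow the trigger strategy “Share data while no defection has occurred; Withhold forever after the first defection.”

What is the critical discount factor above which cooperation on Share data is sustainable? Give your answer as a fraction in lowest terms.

4/13

Under grim trigger the critical discount factor is (T−C)/(T−P) with T = 24, C = 20, P = 11.
β* = (24−20)/(24−11) = 4/13.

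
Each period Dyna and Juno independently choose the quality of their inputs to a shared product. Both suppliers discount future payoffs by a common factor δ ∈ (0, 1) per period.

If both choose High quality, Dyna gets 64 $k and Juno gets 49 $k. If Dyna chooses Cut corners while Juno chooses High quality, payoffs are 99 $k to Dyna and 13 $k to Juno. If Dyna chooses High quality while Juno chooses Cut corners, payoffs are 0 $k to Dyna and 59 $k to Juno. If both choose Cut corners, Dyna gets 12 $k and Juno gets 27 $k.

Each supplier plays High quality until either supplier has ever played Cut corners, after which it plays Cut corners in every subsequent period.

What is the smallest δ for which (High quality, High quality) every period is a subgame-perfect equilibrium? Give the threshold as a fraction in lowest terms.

Dyna's threshold: (99−64)/(99−12) = 35/87.
Juno's threshold: (59−49)/(59−27) = 5/16.
35/87 > 5/16, so Dyna binds and δ* = 35/87.

35/87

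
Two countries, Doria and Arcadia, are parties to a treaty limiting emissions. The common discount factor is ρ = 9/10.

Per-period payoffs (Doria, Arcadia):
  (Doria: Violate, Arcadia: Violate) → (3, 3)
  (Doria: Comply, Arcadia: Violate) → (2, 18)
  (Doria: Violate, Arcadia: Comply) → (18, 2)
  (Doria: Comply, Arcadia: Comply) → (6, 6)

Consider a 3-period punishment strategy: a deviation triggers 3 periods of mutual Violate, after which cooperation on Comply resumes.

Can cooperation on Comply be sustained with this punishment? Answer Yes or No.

Comparing payoff streams over the 4 periods until play realigns: cooperate → 6(1+ρ+…+ρ^3); deviate → 18 + 3(ρ+…+ρ^3).
Cooperation is sustained iff (6−3)(ρ+…+ρ^3) ≥ 18−6.
ρ+…+ρ^3 = 9/10·(1−(9/10)^3)/(1−9/10) = 2.4390, and (18−6)/(6−3) = 4.0000.
2.4390 < 4.0000, so cooperation is not sustainable.

No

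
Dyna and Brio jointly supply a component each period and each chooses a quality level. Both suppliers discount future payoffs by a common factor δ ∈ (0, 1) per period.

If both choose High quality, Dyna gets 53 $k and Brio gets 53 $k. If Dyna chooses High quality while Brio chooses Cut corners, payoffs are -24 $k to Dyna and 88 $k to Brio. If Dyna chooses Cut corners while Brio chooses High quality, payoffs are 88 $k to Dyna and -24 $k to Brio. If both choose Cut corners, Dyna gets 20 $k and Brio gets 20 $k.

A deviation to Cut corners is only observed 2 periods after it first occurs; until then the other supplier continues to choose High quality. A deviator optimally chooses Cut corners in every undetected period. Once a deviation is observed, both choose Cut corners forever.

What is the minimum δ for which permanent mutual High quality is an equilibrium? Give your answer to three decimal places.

0.717

Deviating for the 2 undetected periods gains 88−53 = 35 per period over cooperation, then loses 53−20 = 33 per period forever once punishment starts.
Gain: 35(1 + δ + … + δ^1); loss: 33·δ^2/(1−δ).
No profitable deviation ⇔ 35(1−δ^2) ≤ 33·δ^2, i.e. δ^2 ≥ 35/(35+33) = 35/68.
Hence δ ≥ (35/68)^(1/2) ≈ 0.717.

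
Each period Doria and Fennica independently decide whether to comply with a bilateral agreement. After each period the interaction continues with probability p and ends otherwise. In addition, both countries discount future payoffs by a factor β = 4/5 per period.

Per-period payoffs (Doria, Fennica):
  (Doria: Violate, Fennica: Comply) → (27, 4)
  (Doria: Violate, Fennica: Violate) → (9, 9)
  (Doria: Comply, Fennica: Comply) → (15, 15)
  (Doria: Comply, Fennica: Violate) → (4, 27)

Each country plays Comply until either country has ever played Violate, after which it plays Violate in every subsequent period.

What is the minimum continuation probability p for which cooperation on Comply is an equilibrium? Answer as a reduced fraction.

5/6

Expected continuation weight on next period's payoff is β·p = 4/5·p, which plays the role of the discount factor.
Cooperation requires 4/5·p ≥ (27−15)/(27−9) = 2/3, hence p ≥ 5/6.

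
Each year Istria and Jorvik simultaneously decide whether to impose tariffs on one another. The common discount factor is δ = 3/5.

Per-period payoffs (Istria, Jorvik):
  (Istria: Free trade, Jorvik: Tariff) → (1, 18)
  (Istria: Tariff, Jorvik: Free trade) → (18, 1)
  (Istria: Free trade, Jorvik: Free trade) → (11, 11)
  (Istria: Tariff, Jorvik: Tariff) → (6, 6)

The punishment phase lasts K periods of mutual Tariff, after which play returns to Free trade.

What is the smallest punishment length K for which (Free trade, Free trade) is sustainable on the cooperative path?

6

IC: δ(1−δ^K)/(1−δ) ≥ (18−11)/(11−6) = 7/5.
With δ = 3/5: need 1 − δ^K ≥ 7/5·(1−3/5)/(3/5), i.e. δ^K ≤ 0.0667.
Since (3/5)^5 = 0.0778 and (3/5)^6 = 0.0467, the smallest such K is 6.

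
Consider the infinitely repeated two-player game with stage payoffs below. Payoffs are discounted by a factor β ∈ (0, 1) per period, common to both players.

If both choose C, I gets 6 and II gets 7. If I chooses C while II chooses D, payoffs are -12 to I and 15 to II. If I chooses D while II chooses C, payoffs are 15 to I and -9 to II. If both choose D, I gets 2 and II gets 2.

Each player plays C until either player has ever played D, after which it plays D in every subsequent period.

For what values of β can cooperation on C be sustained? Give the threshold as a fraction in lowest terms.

I: cooperation gives 6 each period; deviation gives 15 once then 2 forever.
  6/(1−β) ≥ 15 + 2β/(1−β) ⇒ β ≥ 9/13.
II: cooperation gives 7 each period; deviation gives 15 once then 2 forever.
  β ≥ 8/13.
Both must hold, so the binding constraint is I's: β ≥ 9/13.

9/13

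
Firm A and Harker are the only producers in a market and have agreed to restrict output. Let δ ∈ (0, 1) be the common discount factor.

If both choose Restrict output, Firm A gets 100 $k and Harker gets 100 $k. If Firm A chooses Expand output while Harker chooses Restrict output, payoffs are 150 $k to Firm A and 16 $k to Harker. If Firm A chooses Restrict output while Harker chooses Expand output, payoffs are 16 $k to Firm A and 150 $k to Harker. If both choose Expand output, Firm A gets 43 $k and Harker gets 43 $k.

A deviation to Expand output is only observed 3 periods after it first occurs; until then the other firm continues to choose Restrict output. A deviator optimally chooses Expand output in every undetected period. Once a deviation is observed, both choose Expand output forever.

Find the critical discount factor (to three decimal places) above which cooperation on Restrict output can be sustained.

0.776

A deviator earns 150 for 3 periods, then 43 forever; cooperating earns 100 forever. Multiplying the IC by (1−δ):
100 ≥ 150(1−δ^3) + 43δ^3, so 107·δ^3 ≥ 50 and δ^3 ≥ 50/107.
δ ≥ (50/107)^(1/3) ≈ 0.776.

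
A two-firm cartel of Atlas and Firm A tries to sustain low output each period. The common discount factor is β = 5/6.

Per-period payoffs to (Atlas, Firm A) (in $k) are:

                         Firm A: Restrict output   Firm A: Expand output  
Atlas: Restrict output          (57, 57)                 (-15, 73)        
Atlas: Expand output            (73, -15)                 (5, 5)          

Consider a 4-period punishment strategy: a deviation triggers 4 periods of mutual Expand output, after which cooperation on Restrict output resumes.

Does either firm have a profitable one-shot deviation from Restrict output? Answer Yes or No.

No

Comparing payoff streams over the 5 periods until play realigns: cooperate → 57(1+β+…+β^4); deviate → 73 + 5(β+…+β^4).
Cooperation is sustained iff (57−5)(β+…+β^4) ≥ 73−57.
β+…+β^4 = 5/6·(1−(5/6)^4)/(1−5/6) = 2.5887, and (73−57)/(57−5) = 0.3077.
2.5887 ≥ 0.3077, so cooperation is sustainable.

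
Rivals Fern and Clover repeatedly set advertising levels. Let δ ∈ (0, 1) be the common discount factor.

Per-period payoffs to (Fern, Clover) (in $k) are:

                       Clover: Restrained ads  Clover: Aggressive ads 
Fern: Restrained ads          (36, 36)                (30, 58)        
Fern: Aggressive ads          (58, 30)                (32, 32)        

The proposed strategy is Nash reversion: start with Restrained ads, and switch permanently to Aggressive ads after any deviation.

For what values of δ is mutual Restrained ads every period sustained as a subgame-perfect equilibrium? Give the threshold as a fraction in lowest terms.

11/13

Under grim trigger the critical discount factor is (T−C)/(T−P) with T = 58, C = 36, P = 32.
δ* = (58−36)/(58−32) = 22/26 = 11/13.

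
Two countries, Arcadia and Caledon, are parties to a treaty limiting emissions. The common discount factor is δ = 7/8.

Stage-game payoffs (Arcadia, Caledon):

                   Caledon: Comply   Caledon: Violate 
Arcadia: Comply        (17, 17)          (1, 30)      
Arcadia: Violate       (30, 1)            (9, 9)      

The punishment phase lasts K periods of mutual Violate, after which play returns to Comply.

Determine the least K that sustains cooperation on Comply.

2

IC: δ(1−δ^K)/(1−δ) ≥ (30−17)/(17−9) = 13/8.
With δ = 7/8: need 1 − δ^K ≥ 13/8·(1−7/8)/(7/8), i.e. δ^K ≤ 0.7679.
Since (7/8)^1 = 0.8750 and (7/8)^2 = 0.7656, the smallest such K is 2.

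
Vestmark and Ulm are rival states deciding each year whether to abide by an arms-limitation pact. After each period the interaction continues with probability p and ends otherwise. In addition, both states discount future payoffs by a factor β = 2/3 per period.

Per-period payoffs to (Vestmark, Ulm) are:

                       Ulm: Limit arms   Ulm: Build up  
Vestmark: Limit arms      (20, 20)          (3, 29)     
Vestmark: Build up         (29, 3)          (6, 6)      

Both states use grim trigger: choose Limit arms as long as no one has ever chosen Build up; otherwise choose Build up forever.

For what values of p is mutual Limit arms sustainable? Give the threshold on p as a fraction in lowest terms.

Expected continuation weight on next period's payoff is β·p = 2/3·p, which plays the role of the discount factor.
Cooperation requires 2/3·p ≥ (29−20)/(29−6) = 9/23, hence p ≥ 27/46.

27/46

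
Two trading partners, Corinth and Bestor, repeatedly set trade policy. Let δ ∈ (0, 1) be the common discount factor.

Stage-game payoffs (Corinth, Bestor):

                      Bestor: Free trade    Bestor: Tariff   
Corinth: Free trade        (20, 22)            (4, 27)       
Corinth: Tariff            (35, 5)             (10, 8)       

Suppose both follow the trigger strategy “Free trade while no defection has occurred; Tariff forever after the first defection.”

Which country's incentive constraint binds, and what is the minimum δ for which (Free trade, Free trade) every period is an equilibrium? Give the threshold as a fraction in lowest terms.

Corinth; δ ≥ 3/5

Corinth's threshold: (35−20)/(35−10) = 3/5.
Bestor's threshold: (27−22)/(27−8) = 5/19.
3/5 > 5/19, so Corinth binds and δ* = 3/5.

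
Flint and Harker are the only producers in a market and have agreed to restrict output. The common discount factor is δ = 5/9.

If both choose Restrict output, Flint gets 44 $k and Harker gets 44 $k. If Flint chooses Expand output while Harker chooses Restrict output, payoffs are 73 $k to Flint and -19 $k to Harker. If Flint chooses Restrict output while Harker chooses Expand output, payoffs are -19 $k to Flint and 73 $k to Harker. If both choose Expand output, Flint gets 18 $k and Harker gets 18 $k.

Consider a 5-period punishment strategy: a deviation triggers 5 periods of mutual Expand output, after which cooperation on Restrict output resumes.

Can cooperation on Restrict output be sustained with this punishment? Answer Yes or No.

A one-shot deviation gives 73 now, then 18 for 5 periods, then back to 44.
Gain from deviating: (73−44) today; loss: (44−18) in each of the next 5 periods.
No-deviation condition: (44−18)(δ+…+δ^5) ≥ 73−44, i.e. δ+…+δ^5 ≥ 29/26.
At δ = 5/9: δ+…+δ^5 = 1.1838 ≥ 1.1154.
So cooperation is sustainable.

Yes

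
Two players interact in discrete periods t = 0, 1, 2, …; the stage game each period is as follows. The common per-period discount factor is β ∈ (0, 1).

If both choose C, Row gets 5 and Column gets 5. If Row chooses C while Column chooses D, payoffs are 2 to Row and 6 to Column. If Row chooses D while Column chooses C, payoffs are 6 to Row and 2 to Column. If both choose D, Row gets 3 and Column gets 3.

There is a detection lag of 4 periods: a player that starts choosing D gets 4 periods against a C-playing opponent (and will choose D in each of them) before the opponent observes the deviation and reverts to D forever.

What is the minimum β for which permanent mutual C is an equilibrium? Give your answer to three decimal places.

A deviator earns 6 for 4 periods, then 3 forever; cooperating earns 5 forever. Multiplying the IC by (1−β):
5 ≥ 6(1−β^4) + 3β^4, so 3·β^4 ≥ 1 and β^4 ≥ 1/3.
β ≥ (1/3)^(1/4) ≈ 0.760.

0.760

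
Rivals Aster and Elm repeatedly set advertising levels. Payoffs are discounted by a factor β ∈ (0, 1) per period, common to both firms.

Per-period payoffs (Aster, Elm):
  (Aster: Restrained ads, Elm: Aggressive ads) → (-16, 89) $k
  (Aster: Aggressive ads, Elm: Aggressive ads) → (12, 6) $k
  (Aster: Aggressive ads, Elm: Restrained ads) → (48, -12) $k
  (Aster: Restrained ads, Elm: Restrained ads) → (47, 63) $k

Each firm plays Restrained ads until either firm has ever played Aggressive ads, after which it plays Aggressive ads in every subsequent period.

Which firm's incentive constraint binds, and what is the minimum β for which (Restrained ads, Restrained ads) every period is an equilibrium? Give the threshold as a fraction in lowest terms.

Aster's threshold: (48−47)/(48−12) = 1/36.
Elm's threshold: (89−63)/(89−6) = 26/83.
1/36 < 26/83, so Elm binds and β* = 26/83.

Elm; β ≥ 26/83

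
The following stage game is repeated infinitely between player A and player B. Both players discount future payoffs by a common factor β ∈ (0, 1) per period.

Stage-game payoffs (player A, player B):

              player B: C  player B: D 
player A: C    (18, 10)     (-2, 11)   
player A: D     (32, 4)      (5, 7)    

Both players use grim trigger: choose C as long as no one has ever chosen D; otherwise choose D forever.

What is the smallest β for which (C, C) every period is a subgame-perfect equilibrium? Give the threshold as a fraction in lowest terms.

14/27

player A: cooperation gives 18 each period; deviation gives 32 once then 5 forever.
  18/(1−β) ≥ 32 + 5β/(1−β) ⇒ β ≥ 14/27.
player B: cooperation gives 10 each period; deviation gives 11 once then 7 forever.
  β ≥ 1/4.
Both must hold, so the binding constraint is player A's: β ≥ 14/27.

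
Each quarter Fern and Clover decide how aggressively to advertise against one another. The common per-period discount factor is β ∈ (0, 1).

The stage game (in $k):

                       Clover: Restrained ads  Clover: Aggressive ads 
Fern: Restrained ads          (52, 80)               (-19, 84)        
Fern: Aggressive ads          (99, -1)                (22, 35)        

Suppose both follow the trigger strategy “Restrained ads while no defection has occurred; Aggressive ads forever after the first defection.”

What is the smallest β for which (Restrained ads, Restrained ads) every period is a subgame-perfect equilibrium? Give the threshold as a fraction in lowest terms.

47/77

For Fern: deviation gain 99−52 = 47, per-period punishment loss 52−22 = 30. IC gives β ≥ 47/77.
For Clover: gain 4, loss 45 per period, so β ≥ 4/49.
The tighter constraint is Fern's, so cooperation needs β ≥ 47/77.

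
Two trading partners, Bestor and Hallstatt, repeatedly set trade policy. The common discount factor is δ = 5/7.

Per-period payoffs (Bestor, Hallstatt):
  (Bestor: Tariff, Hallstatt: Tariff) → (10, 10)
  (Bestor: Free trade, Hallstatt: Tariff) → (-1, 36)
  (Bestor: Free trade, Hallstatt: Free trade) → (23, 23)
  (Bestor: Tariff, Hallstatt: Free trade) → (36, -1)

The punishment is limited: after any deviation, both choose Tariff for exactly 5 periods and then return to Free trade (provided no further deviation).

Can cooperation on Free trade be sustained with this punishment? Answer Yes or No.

Yes

A one-shot deviation gives 36 now, then 10 for 5 periods, then back to 23.
Gain from deviating: (36−23) today; loss: (23−10) in each of the next 5 periods.
No-deviation condition: (23−10)(δ+…+δ^5) ≥ 36−23, i.e. δ+…+δ^5 ≥ 1.
At δ = 5/7: δ+…+δ^5 = 2.0352 ≥ 1.0000.
So cooperation is sustainable.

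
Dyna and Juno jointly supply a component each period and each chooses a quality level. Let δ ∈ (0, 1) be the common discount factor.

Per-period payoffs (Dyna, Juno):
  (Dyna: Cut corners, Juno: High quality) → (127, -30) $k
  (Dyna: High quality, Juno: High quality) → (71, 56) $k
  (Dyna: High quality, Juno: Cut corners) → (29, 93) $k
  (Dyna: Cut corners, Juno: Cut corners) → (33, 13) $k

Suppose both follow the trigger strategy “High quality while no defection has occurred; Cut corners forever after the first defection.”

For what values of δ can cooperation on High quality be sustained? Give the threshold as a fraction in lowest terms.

28/47

Dyna's threshold: (127−71)/(127−33) = 28/47.
Juno's threshold: (93−56)/(93−13) = 37/80.
28/47 > 37/80, so Dyna binds and δ* = 28/47.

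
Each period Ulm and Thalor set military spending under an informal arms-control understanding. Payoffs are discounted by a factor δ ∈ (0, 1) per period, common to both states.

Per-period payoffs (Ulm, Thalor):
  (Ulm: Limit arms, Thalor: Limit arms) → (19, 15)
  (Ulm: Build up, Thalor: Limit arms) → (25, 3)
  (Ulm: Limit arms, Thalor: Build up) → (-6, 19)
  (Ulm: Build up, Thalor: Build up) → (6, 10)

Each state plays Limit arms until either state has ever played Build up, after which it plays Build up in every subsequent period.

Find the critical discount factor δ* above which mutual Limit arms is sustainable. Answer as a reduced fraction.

4/9

Ulm: cooperation gives 19 each period; deviation gives 25 once then 6 forever.
  19/(1−δ) ≥ 25 + 6δ/(1−δ) ⇒ δ ≥ 6/19.
Thalor: cooperation gives 15 each period; deviation gives 19 once then 10 forever.
  δ ≥ 4/9.
Both must hold, so the binding constraint is Thalor's: δ ≥ 4/9.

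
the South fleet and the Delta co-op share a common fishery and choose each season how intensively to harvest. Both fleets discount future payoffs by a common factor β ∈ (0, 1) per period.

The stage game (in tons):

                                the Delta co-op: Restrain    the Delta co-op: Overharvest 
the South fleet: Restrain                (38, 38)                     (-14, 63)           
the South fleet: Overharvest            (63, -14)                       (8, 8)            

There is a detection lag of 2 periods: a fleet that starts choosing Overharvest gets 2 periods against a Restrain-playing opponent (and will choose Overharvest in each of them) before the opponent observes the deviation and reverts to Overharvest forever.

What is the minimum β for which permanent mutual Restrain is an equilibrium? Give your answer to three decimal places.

0.674

Deviating for the 2 undetected periods gains 63−38 = 25 per period over cooperation, then loses 38−8 = 30 per period forever once punishment starts.
Gain: 25(1 + β + … + β^1); loss: 30·β^2/(1−β).
No profitable deviation ⇔ 25(1−β^2) ≤ 30·β^2, i.e. β^2 ≥ 25/(25+30) = 5/11.
Hence β ≥ (5/11)^(1/2) ≈ 0.674.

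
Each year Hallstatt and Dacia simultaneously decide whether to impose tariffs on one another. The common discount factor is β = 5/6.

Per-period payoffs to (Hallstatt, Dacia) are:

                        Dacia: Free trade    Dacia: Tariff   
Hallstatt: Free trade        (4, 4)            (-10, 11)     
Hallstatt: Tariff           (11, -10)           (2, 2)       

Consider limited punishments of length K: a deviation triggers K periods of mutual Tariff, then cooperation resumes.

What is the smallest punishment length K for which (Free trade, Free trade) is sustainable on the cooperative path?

No profitable deviation requires (4−2)(β+…+β^K) ≥ 11−4, i.e. β+…+β^K ≥ 7/2 ≈ 3.5000.
With β = 5/6, the partial sums are K=1: 0.8333, K=2: 1.5278, …, K=5: 2.9906, K=6: 3.3255, K=7: 3.6046.
K = 7 is the first length at which the sum reaches 3.5000.

7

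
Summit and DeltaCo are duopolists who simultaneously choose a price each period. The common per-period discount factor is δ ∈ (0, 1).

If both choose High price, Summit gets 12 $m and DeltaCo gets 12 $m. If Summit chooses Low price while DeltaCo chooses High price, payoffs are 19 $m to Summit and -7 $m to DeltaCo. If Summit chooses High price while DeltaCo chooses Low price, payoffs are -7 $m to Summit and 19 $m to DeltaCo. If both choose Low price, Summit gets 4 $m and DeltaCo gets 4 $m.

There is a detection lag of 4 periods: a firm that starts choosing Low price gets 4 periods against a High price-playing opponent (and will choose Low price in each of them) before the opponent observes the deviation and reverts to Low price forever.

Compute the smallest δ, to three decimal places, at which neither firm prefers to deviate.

0.827

A deviator earns 19 for 4 periods, then 4 forever; cooperating earns 12 forever. Multiplying the IC by (1−δ):
12 ≥ 19(1−δ^4) + 4δ^4, so 15·δ^4 ≥ 7 and δ^4 ≥ 7/15.
δ ≥ (7/15)^(1/4) ≈ 0.827.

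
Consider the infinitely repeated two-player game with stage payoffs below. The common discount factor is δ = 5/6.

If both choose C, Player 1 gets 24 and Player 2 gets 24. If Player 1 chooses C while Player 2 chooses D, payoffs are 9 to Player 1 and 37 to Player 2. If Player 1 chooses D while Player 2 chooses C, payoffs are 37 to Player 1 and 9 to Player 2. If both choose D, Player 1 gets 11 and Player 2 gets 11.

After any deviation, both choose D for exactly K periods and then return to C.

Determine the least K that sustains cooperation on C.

No profitable deviation requires (24−11)(δ+…+δ^K) ≥ 37−24, i.e. δ+…+δ^K ≥ 1 ≈ 1.0000.
With δ = 5/6, the partial sums are K=1: 0.8333, K=2: 1.5278.
K = 2 is the first length at which the sum reaches 1.0000.

2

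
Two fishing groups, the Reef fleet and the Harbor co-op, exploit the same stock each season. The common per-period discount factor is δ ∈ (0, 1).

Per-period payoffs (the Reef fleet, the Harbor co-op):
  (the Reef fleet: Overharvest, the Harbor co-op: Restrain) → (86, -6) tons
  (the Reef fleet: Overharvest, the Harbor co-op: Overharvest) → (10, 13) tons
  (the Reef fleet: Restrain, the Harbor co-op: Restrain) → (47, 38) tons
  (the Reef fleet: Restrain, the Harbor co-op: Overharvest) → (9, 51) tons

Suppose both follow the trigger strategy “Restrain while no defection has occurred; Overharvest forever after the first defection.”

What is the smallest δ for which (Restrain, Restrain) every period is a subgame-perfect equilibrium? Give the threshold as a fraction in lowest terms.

39/76

For the Reef fleet: deviation gain 86−47 = 39, per-period punishment loss 47−10 = 37. IC gives δ ≥ 39/76.
For the Harbor co-op: gain 13, loss 25 per period, so δ ≥ 13/38.
The tighter constraint is the Reef fleet's, so cooperation needs δ ≥ 39/76.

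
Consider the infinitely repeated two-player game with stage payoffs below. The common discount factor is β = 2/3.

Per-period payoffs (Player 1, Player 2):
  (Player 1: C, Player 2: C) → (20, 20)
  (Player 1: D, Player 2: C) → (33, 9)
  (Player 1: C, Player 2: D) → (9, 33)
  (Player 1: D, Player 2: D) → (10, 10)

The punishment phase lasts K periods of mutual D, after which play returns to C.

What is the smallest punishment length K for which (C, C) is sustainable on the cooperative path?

No profitable deviation requires (20−10)(β+…+β^K) ≥ 33−20, i.e. β+…+β^K ≥ 13/10 ≈ 1.3000.
With β = 2/3, the partial sums are K=1: 0.6667, K=2: 1.1111, K=3: 1.4074.
K = 3 is the first length at which the sum reaches 1.3000.

3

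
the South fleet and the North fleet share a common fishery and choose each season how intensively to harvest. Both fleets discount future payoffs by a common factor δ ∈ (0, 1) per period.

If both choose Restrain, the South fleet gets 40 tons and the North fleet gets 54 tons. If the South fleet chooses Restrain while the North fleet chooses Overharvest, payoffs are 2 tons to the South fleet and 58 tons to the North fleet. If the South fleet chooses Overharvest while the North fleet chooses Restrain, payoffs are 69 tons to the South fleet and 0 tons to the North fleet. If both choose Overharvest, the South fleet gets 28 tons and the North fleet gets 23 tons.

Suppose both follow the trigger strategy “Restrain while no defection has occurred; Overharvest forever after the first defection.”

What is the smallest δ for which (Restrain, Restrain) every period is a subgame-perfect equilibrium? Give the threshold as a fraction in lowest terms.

the South fleet's threshold: (69−40)/(69−28) = 29/41.
the North fleet's threshold: (58−54)/(58−23) = 4/35.
29/41 > 4/35, so the South fleet binds and δ* = 29/41.

29/41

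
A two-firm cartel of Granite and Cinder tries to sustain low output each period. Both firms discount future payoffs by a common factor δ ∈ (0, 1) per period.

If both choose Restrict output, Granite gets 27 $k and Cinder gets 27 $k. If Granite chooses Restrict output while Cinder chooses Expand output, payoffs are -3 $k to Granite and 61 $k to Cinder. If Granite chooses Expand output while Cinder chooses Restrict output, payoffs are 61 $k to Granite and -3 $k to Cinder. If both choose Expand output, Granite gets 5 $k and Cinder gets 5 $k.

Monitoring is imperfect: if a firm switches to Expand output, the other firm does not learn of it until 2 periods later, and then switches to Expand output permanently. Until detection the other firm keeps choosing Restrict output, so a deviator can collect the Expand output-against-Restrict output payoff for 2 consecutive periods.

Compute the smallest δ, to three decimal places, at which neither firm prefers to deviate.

0.779

A deviator earns 61 for 2 periods, then 5 forever; cooperating earns 27 forever. Multiplying the IC by (1−δ):
27 ≥ 61(1−δ^2) + 5δ^2, so 56·δ^2 ≥ 34 and δ^2 ≥ 17/28.
δ ≥ (17/28)^(1/2) ≈ 0.779.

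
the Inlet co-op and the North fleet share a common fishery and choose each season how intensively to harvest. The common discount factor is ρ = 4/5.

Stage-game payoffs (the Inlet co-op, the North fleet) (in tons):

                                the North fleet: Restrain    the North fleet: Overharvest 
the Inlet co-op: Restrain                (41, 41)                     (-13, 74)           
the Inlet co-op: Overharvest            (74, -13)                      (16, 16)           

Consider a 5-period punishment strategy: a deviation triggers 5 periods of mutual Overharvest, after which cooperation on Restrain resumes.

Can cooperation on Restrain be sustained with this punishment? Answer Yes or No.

Yes

A one-shot deviation gives 74 now, then 16 for 5 periods, then back to 41.
Gain from deviating: (74−41) today; loss: (41−16) in each of the next 5 periods.
No-deviation condition: (41−16)(ρ+…+ρ^5) ≥ 74−41, i.e. ρ+…+ρ^5 ≥ 33/25.
At ρ = 4/5: ρ+…+ρ^5 = 2.6893 ≥ 1.3200.
So cooperation is sustainable.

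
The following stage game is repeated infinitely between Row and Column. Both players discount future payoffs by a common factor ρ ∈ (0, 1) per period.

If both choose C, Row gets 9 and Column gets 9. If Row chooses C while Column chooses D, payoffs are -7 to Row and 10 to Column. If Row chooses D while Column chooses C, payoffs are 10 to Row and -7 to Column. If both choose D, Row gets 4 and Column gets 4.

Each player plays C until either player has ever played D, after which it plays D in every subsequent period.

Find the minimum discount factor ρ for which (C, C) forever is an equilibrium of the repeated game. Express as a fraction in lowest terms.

Under grim trigger the critical discount factor is (T−C)/(T−P) with T = 10, C = 9, P = 4.
ρ* = (10−9)/(10−4) = 1/6.

1/6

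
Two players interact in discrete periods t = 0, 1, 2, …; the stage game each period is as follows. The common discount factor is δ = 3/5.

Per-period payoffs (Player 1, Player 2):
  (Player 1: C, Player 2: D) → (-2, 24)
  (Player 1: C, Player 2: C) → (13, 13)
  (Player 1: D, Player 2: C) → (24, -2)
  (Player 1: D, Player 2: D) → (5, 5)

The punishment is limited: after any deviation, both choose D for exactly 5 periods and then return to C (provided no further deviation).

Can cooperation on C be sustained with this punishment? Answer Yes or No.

Yes

IC: δ+…+δ^5 ≥ (24−13)/(13−5) = 11/8.
At δ = 3/5: partial sum = 1.3834 ≥ 1.3750. Cooperation sustainable.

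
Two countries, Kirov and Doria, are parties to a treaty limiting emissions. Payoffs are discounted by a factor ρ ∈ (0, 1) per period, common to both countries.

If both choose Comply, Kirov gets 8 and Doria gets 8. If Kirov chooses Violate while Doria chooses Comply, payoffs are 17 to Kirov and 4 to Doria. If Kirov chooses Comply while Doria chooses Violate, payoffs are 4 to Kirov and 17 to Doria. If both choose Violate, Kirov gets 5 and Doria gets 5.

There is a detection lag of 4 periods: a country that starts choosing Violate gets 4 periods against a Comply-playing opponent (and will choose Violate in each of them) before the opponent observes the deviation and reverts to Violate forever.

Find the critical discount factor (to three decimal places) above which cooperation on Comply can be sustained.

A deviator earns 17 for 4 periods, then 5 forever; cooperating earns 8 forever. Multiplying the IC by (1−ρ):
8 ≥ 17(1−ρ^4) + 5ρ^4, so 12·ρ^4 ≥ 9 and ρ^4 ≥ 3/4.
ρ ≥ (3/4)^(1/4) ≈ 0.931.

0.931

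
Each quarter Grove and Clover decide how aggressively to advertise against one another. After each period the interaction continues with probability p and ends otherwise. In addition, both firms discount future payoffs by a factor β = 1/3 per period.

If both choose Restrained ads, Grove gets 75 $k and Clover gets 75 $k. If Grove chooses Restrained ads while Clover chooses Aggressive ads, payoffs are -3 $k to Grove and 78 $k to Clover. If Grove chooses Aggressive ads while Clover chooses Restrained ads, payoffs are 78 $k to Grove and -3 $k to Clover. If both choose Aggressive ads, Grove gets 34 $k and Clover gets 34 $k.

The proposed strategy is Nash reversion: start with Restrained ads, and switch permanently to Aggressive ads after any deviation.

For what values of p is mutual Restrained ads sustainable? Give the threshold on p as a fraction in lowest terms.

9/44

With continuation probability p and discount β, the effective per-period discount factor is βp.
Grim-trigger IC: βp ≥ (78−75)/(78−34) = 3/44.
So p ≥ (3/44)/(1/3) = 9/44.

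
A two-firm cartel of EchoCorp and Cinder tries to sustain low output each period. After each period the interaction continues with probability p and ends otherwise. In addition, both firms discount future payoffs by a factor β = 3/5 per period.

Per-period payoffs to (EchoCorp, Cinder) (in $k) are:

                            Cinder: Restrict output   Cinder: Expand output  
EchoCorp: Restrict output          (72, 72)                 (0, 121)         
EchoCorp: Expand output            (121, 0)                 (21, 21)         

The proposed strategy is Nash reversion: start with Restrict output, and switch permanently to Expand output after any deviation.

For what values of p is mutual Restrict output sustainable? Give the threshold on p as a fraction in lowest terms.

49/60

Expected continuation weight on next period's payoff is β·p = 3/5·p, which plays the role of the discount factor.
Cooperation requires 3/5·p ≥ (121−72)/(121−21) = 49/100, hence p ≥ 49/60.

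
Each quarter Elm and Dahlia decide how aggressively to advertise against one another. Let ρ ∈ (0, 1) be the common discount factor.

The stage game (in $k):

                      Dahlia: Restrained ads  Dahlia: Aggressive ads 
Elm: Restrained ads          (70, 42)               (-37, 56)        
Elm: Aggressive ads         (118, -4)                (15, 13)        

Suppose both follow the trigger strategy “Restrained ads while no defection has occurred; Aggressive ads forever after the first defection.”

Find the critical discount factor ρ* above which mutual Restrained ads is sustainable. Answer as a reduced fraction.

48/103

For Elm: deviation gain 118−70 = 48, per-period punishment loss 70−15 = 55. IC gives ρ ≥ 48/103.
For Dahlia: gain 14, loss 29 per period, so ρ ≥ 14/43.
The tighter constraint is Elm's, so cooperation needs ρ ≥ 48/103.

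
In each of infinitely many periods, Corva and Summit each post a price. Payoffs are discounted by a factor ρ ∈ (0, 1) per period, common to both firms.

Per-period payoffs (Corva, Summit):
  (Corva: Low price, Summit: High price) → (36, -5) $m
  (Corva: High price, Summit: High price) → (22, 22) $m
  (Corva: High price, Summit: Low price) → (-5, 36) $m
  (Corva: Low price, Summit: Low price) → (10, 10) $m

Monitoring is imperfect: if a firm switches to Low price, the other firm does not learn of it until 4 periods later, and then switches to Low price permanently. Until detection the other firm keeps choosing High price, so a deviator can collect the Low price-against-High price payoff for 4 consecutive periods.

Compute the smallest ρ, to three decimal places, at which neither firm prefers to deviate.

0.857

The best deviation is to choose Low price for all 4 undetected periods, earning 36 each, then 10 forever once detected.
Deviation value: 36(1−ρ^4)/(1−ρ) + 10ρ^4/(1−ρ); cooperation value: 22/(1−ρ).
IC: 22 ≥ 36(1−ρ^4) + 10ρ^4 = 36 − 26ρ^4.
So ρ^4 ≥ 14/26 = 7/13, giving ρ ≥ (7/13)^(1/4) ≈ 0.857.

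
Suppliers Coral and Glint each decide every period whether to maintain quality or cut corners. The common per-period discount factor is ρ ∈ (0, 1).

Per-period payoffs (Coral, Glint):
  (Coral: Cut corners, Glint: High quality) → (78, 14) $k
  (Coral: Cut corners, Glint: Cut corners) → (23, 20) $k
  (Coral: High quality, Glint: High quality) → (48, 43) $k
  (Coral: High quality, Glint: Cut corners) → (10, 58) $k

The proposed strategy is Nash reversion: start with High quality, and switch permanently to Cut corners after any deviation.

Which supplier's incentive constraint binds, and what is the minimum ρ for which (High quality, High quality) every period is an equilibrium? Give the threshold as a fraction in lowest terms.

For Coral: deviation gain 78−48 = 30, per-period punishment loss 48−23 = 25. IC gives ρ ≥ 30/55 = 6/11.
For Glint: gain 15, loss 23 per period, so ρ ≥ 15/38.
The tighter constraint is Coral's, so cooperation needs ρ ≥ 6/11.

Coral; ρ ≥ 6/11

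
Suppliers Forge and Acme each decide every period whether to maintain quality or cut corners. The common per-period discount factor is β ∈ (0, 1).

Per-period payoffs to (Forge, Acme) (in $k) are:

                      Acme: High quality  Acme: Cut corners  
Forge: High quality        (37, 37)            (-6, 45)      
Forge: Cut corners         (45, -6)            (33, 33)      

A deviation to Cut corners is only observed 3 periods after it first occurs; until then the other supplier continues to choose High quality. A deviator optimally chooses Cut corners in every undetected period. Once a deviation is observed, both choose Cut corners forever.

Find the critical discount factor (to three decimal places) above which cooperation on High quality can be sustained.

A deviator earns 45 for 3 periods, then 33 forever; cooperating earns 37 forever. Multiplying the IC by (1−β):
37 ≥ 45(1−β^3) + 33β^3, so 12·β^3 ≥ 8 and β^3 ≥ 2/3.
β ≥ (2/3)^(1/3) ≈ 0.874.

0.874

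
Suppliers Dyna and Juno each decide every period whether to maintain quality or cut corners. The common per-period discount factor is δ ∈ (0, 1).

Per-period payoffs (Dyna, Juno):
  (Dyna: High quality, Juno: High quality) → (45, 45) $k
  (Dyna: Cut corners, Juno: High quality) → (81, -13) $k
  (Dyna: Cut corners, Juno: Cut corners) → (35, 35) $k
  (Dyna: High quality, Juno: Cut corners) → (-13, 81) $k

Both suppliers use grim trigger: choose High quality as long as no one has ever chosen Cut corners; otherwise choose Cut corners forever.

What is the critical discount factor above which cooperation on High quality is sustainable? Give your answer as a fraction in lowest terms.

One-period gain from deviating is 81 − 45 = 36. The loss is 45 − 35 = 10 in every subsequent period, with present value 10·δ/(1−δ).
Deviation is unprofitable when 10·δ/(1−δ) ≥ 36, i.e. δ/(1−δ) ≥ 18/5.
Equivalently δ ≥ 36/(36+10) = 18/23.

18/23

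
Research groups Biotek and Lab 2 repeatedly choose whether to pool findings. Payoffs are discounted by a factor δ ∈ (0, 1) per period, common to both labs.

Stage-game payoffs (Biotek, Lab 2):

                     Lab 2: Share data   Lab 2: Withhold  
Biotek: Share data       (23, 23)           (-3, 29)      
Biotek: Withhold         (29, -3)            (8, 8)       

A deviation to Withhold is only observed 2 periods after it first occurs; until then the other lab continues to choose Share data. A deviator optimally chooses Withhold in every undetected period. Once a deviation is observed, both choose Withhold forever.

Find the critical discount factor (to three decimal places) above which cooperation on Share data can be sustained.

Deviating for the 2 undetected periods gains 29−23 = 6 per period over cooperation, then loses 23−8 = 15 per period forever once punishment starts.
Gain: 6(1 + δ + … + δ^1); loss: 15·δ^2/(1−δ).
No profitable deviation ⇔ 6(1−δ^2) ≤ 15·δ^2, i.e. δ^2 ≥ 6/(6+15) = 2/7.
Hence δ ≥ (2/7)^(1/2) ≈ 0.535.

0.535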